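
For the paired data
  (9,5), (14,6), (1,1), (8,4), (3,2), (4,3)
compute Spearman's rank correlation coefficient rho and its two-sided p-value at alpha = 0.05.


Step 1: Rank x and y separately (midranks; no ties here).
rank(x): 9->5, 14->6, 1->1, 8->4, 3->2, 4->3
rank(y): 5->5, 6->6, 1->1, 4->4, 2->2, 3->3
Step 2: d_i = R_x(i) - R_y(i); compute d_i^2.
  (5-5)^2=0, (6-6)^2=0, (1-1)^2=0, (4-4)^2=0, (2-2)^2=0, (3-3)^2=0
sum(d^2) = 0.
Step 3: rho = 1 - 6*0 / (6*(6^2 - 1)) = 1 - 0/210 = 1.000000.
Step 5: Two-sided p-value from the t-distribution with 4 df = 0.000000.
Step 6: alpha = 0.05. reject H0.

rho = 1.0000, p = 0.000000, reject H0 at alpha = 0.05.


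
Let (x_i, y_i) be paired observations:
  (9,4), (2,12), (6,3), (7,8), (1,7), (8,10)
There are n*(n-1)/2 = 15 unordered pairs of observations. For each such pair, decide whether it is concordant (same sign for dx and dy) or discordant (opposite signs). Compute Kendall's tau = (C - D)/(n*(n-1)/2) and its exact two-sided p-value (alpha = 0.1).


Step 1: Enumerate the 15 unordered pairs (i,j) with i<j and classify each by sign(x_j-x_i) * sign(y_j-y_i).
  (1,2):dx=-7,dy=+8->D; (1,3):dx=-3,dy=-1->C; (1,4):dx=-2,dy=+4->D; (1,5):dx=-8,dy=+3->D
  (1,6):dx=-1,dy=+6->D; (2,3):dx=+4,dy=-9->D; (2,4):dx=+5,dy=-4->D; (2,5):dx=-1,dy=-5->C
  (2,6):dx=+6,dy=-2->D; (3,4):dx=+1,dy=+5->C; (3,5):dx=-5,dy=+4->D; (3,6):dx=+2,dy=+7->C
  (4,5):dx=-6,dy=-1->C; (4,6):dx=+1,dy=+2->C; (5,6):dx=+7,dy=+3->C
Step 2: C = 7, D = 8, total pairs = 15.
Step 3: tau = (C - D)/(n(n-1)/2) = (7 - 8)/15 = -0.066667.
Step 4: Exact two-sided p-value (enumerate n! = 720 permutations of y under H0): p = 1.000000.
Step 5: alpha = 0.1. fail to reject H0.

tau_b = -0.0667 (C=7, D=8), p = 1.000000, fail to reject H0.


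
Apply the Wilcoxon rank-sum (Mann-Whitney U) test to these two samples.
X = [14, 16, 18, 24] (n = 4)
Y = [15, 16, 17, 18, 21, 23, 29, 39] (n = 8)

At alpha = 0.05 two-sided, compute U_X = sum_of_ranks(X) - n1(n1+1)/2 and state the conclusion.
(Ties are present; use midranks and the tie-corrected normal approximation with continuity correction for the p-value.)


Step 1: Combine and sort all 12 observations; assign midranks.
sorted (value, group): (14,X), (15,Y), (16,X), (16,Y), (17,Y), (18,X), (18,Y), (21,Y), (23,Y), (24,X), (29,Y), (39,Y)
ranks: 14->1, 15->2, 16->3.5, 16->3.5, 17->5, 18->6.5, 18->6.5, 21->8, 23->9, 24->10, 29->11, 39->12
Step 2: Rank sum for X: R1 = 1 + 3.5 + 6.5 + 10 = 21.
Step 3: U_X = R1 - n1(n1+1)/2 = 21 - 4*5/2 = 21 - 10 = 11.
       U_Y = n1*n2 - U_X = 32 - 11 = 21.
Step 4: Ties are present, so use the tie-corrected normal approximation (with continuity correction) for the p-value.
Step 5: p-value = 0.443097; compare to alpha = 0.05. fail to reject H0.

U_X = 11, p = 0.443097, fail to reject H0 at alpha = 0.05.


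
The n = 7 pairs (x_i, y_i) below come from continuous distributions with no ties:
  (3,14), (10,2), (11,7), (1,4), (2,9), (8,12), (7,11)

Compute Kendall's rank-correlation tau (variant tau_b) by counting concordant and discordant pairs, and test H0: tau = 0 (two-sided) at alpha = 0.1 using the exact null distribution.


Step 1: Enumerate the 21 unordered pairs (i,j) with i<j and classify each by sign(x_j-x_i) * sign(y_j-y_i).
  (1,2):dx=+7,dy=-12->D; (1,3):dx=+8,dy=-7->D; (1,4):dx=-2,dy=-10->C; (1,5):dx=-1,dy=-5->C
  (1,6):dx=+5,dy=-2->D; (1,7):dx=+4,dy=-3->D; (2,3):dx=+1,dy=+5->C; (2,4):dx=-9,dy=+2->D
  (2,5):dx=-8,dy=+7->D; (2,6):dx=-2,dy=+10->D; (2,7):dx=-3,dy=+9->D; (3,4):dx=-10,dy=-3->C
  (3,5):dx=-9,dy=+2->D; (3,6):dx=-3,dy=+5->D; (3,7):dx=-4,dy=+4->D; (4,5):dx=+1,dy=+5->C
  (4,6):dx=+7,dy=+8->C; (4,7):dx=+6,dy=+7->C; (5,6):dx=+6,dy=+3->C; (5,7):dx=+5,dy=+2->C
  (6,7):dx=-1,dy=-1->C
Step 2: C = 10, D = 11, total pairs = 21.
Step 3: tau = (C - D)/(n(n-1)/2) = (10 - 11)/21 = -0.047619.
Step 4: Exact two-sided p-value (enumerate n! = 5040 permutations of y under H0): p = 1.000000.
Step 5: alpha = 0.1. fail to reject H0.

tau_b = -0.0476 (C=10, D=11), p = 1.000000, fail to reject H0.


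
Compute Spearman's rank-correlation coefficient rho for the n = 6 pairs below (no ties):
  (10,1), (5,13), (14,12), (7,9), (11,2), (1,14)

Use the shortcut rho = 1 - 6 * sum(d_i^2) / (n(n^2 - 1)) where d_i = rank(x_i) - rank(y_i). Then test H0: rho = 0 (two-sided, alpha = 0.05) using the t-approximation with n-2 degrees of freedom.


Step 1: Rank x and y separately (midranks; no ties here).
rank(x): 10->4, 5->2, 14->6, 7->3, 11->5, 1->1
rank(y): 1->1, 13->5, 12->4, 9->3, 2->2, 14->6
Step 2: d_i = R_x(i) - R_y(i); compute d_i^2.
  (4-1)^2=9, (2-5)^2=9, (6-4)^2=4, (3-3)^2=0, (5-2)^2=9, (1-6)^2=25
sum(d^2) = 56.
Step 3: rho = 1 - 6*56 / (6*(6^2 - 1)) = 1 - 336/210 = -0.600000.
Step 4: Under H0, t = rho * sqrt((n-2)/(1-rho^2)) = -1.5000 ~ t(4).
Step 5: Two-sided p-value from the t-distribution with 4 df = 0.208000.
Step 6: alpha = 0.05. fail to reject H0.

rho = -0.6000, p = 0.208000, fail to reject H0 at alpha = 0.05.


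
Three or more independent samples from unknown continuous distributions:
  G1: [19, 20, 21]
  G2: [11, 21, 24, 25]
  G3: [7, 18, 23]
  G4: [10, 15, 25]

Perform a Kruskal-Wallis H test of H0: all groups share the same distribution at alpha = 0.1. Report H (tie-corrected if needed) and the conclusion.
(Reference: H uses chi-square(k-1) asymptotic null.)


Step 1: Combine all N = 13 observations and assign midranks.
sorted (value, group, rank): (7,G3,1), (10,G4,2), (11,G2,3), (15,G4,4), (18,G3,5), (19,G1,6), (20,G1,7), (21,G1,8.5), (21,G2,8.5), (23,G3,10), (24,G2,11), (25,G2,12.5), (25,G4,12.5)
Step 2: Sum ranks within each group.
R_1 = 21.5 (n_1 = 3)
R_2 = 35 (n_2 = 4)
R_3 = 16 (n_3 = 3)
R_4 = 18.5 (n_4 = 3)
Step 3: H = 12/(N(N+1)) * sum(R_i^2/n_i) - 3(N+1)
     = 12/(13*14) * (21.5^2/3 + 35^2/4 + 16^2/3 + 18.5^2/3) - 3*14
     = 0.065934 * 659.75 - 42
     = 1.500000.
Step 4: Ties present; correction factor C = 1 - 12/(13^3 - 13) = 0.994505. Corrected H = 1.500000 / 0.994505 = 1.508287.
Step 5: Under H0, H ~ chi^2(3); p-value = 0.680359.
Step 6: alpha = 0.1. fail to reject H0.

H = 1.5083, df = 3, p = 0.680359, fail to reject H0.


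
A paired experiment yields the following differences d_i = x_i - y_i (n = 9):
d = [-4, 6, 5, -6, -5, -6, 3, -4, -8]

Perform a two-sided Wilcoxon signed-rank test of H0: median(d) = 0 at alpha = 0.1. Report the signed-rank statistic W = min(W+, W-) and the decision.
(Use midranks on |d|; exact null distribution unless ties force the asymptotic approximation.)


Step 1: Drop any zero differences (none here) and take |d_i|.
|d| = [4, 6, 5, 6, 5, 6, 3, 4, 8]
Step 2: Midrank |d_i| (ties get averaged ranks).
ranks: |4|->2.5, |6|->7, |5|->4.5, |6|->7, |5|->4.5, |6|->7, |3|->1, |4|->2.5, |8|->9
Step 3: Attach original signs; sum ranks with positive sign and with negative sign.
W+ = 7 + 4.5 + 1 = 12.5
W- = 2.5 + 7 + 4.5 + 7 + 2.5 + 9 = 32.5
(Check: W+ + W- = 45 should equal n(n+1)/2 = 45.)
Step 4: Test statistic W = min(W+, W-) = 12.5.
Step 5: Ties in |d|, so use the tie-corrected normal approximation.
        E[W] = n(n+1)/4 = 9*10/4 = 22.5.
        Tie groups: |d|=4 (t=2), |d|=5 (t=2), |d|=6 (t=3); sum(t^3 - t) = 36.
        Var[W] = n(n+1)(2n+1)/24 - sum(t^3-t)/48 = 1710/24 - 36/48 = 70.5.
        z = (W - E[W]) / sqrt(Var[W]) = (12.5 - 22.5) / 8.3964 = -1.1910.
        Two-sided p = 2*Phi(z) = 0.233660.
Step 6: alpha = 0.1. fail to reject H0.

W+ = 12.5, W- = 32.5, W = min = 12.5, p = 0.233660, fail to reject H0.


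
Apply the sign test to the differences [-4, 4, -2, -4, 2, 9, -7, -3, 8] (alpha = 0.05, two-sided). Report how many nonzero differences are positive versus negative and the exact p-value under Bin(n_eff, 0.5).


Step 1: Discard zero differences. Original n = 9; n_eff = number of nonzero differences = 9.
Nonzero differences (with sign): -4, +4, -2, -4, +2, +9, -7, -3, +8
Step 2: Count signs: positive = 4, negative = 5.
Step 3: Under H0: P(positive) = 0.5, so the number of positives S ~ Bin(9, 0.5).
Step 4: Two-sided exact p-value = sum of Bin(9,0.5) probabilities at or below the observed probability = 1.000000.
Step 5: alpha = 0.05. fail to reject H0.

n_eff = 9, pos = 4, neg = 5, p = 1.000000, fail to reject H0.


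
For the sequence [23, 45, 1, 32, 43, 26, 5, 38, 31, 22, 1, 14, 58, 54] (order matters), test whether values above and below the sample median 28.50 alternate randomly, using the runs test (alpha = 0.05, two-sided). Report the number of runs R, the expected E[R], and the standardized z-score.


Step 1: Compute median = 28.50; label A = above, B = below.
Labels in order: BABAABBAABBBAA  (n_A = 7, n_B = 7)
Step 2: Count runs R = 8.
Step 3: Under H0 (random ordering), E[R] = 2*n_A*n_B/(n_A+n_B) + 1 = 2*7*7/14 + 1 = 8.0000.
        Var[R] = 2*n_A*n_B*(2*n_A*n_B - n_A - n_B) / ((n_A+n_B)^2 * (n_A+n_B-1)) = 8232/2548 = 3.2308.
        SD[R] = 1.7974.
Step 4: R = E[R], so z = 0 with no continuity correction.
Step 5: Two-sided p-value via normal approximation = 2*(1 - Phi(|z|)) = 1.000000.
Step 6: alpha = 0.05. fail to reject H0.

R = 8, z = 0.0000, p = 1.000000, fail to reject H0.


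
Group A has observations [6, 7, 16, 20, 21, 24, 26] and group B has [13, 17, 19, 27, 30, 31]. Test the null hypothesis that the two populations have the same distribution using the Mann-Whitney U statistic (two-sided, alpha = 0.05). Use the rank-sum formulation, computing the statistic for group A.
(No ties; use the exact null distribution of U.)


Step 1: Combine and sort all 13 observations; assign midranks.
sorted (value, group): (6,X), (7,X), (13,Y), (16,X), (17,Y), (19,Y), (20,X), (21,X), (24,X), (26,X), (27,Y), (30,Y), (31,Y)
ranks: 6->1, 7->2, 13->3, 16->4, 17->5, 19->6, 20->7, 21->8, 24->9, 26->10, 27->11, 30->12, 31->13
Step 2: Rank sum for X: R1 = 1 + 2 + 4 + 7 + 8 + 9 + 10 = 41.
Step 3: U_X = R1 - n1(n1+1)/2 = 41 - 7*8/2 = 41 - 28 = 13.
       U_Y = n1*n2 - U_X = 42 - 13 = 29.
Step 4: No ties, so the exact null distribution of U (based on enumerating the C(13,7) = 1716 equally likely rank assignments) gives the two-sided p-value.
Step 5: p-value = 0.294872; compare to alpha = 0.05. fail to reject H0.

U_X = 13, p = 0.294872, fail to reject H0 at alpha = 0.05.


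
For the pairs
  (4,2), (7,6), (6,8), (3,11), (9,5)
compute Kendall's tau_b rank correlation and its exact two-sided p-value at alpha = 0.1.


Step 1: Enumerate the 10 unordered pairs (i,j) with i<j and classify each by sign(x_j-x_i) * sign(y_j-y_i).
  (1,2):dx=+3,dy=+4->C; (1,3):dx=+2,dy=+6->C; (1,4):dx=-1,dy=+9->D; (1,5):dx=+5,dy=+3->C
  (2,3):dx=-1,dy=+2->D; (2,4):dx=-4,dy=+5->D; (2,5):dx=+2,dy=-1->D; (3,4):dx=-3,dy=+3->D
  (3,5):dx=+3,dy=-3->D; (4,5):dx=+6,dy=-6->D
Step 2: C = 3, D = 7, total pairs = 10.
Step 3: tau = (C - D)/(n(n-1)/2) = (3 - 7)/10 = -0.400000.
Step 4: Exact two-sided p-value (enumerate n! = 120 permutations of y under H0): p = 0.483333.
Step 5: alpha = 0.1. fail to reject H0.

tau_b = -0.4000 (C=3, D=7), p = 0.483333, fail to reject H0.


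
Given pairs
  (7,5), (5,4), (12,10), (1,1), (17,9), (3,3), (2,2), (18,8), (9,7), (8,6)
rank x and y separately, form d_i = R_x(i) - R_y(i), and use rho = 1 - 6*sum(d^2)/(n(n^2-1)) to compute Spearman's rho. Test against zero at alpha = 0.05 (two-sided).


Step 1: Rank x and y separately (midranks; no ties here).
rank(x): 7->5, 5->4, 12->8, 1->1, 17->9, 3->3, 2->2, 18->10, 9->7, 8->6
rank(y): 5->5, 4->4, 10->10, 1->1, 9->9, 3->3, 2->2, 8->8, 7->7, 6->6
Step 2: d_i = R_x(i) - R_y(i); compute d_i^2.
  (5-5)^2=0, (4-4)^2=0, (8-10)^2=4, (1-1)^2=0, (9-9)^2=0, (3-3)^2=0, (2-2)^2=0, (10-8)^2=4, (7-7)^2=0, (6-6)^2=0
sum(d^2) = 8.
Step 3: rho = 1 - 6*8 / (10*(10^2 - 1)) = 1 - 48/990 = 0.951515.
Step 4: Under H0, t = rho * sqrt((n-2)/(1-rho^2)) = 8.7493 ~ t(8).
Step 5: Two-sided p-value from the t-distribution with 8 df = 0.000023.
Step 6: alpha = 0.05. reject H0.

rho = 0.9515, p = 0.000023, reject H0 at alpha = 0.05.


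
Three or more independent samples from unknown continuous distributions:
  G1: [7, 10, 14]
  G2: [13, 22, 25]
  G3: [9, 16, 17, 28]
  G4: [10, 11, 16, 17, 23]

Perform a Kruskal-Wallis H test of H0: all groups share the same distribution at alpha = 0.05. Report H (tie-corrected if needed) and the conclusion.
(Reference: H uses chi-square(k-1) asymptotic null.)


Step 1: Combine all N = 15 observations and assign midranks.
sorted (value, group, rank): (7,G1,1), (9,G3,2), (10,G1,3.5), (10,G4,3.5), (11,G4,5), (13,G2,6), (14,G1,7), (16,G3,8.5), (16,G4,8.5), (17,G3,10.5), (17,G4,10.5), (22,G2,12), (23,G4,13), (25,G2,14), (28,G3,15)
Step 2: Sum ranks within each group.
R_1 = 11.5 (n_1 = 3)
R_2 = 32 (n_2 = 3)
R_3 = 36 (n_3 = 4)
R_4 = 40.5 (n_4 = 5)
Step 3: H = 12/(N(N+1)) * sum(R_i^2/n_i) - 3(N+1)
     = 12/(15*16) * (11.5^2/3 + 32^2/3 + 36^2/4 + 40.5^2/5) - 3*16
     = 0.050000 * 1037.47 - 48
     = 3.873333.
Step 4: Ties present; correction factor C = 1 - 18/(15^3 - 15) = 0.994643. Corrected H = 3.873333 / 0.994643 = 3.894195.
Step 5: Under H0, H ~ chi^2(3); p-value = 0.273118.
Step 6: alpha = 0.05. fail to reject H0.

H = 3.8942, df = 3, p = 0.273118, fail to reject H0.


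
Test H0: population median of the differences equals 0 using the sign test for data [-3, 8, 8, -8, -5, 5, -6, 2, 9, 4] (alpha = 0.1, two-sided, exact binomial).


Step 1: Discard zero differences. Original n = 10; n_eff = number of nonzero differences = 10.
Nonzero differences (with sign): -3, +8, +8, -8, -5, +5, -6, +2, +9, +4
Step 2: Count signs: positive = 6, negative = 4.
Step 3: Under H0: P(positive) = 0.5, so the number of positives S ~ Bin(10, 0.5).
Step 4: Two-sided exact p-value = sum of Bin(10,0.5) probabilities at or below the observed probability = 0.753906.
Step 5: alpha = 0.1. fail to reject H0.

n_eff = 10, pos = 6, neg = 4, p = 0.753906, fail to reject H0.


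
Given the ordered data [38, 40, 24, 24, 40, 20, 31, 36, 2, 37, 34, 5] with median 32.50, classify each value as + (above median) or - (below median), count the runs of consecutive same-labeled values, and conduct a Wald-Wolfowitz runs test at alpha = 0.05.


Step 1: Compute median = 32.50; label A = above, B = below.
Labels in order: AABBABBABAAB  (n_A = 6, n_B = 6)
Step 2: Count runs R = 8.
Step 3: Under H0 (random ordering), E[R] = 2*n_A*n_B/(n_A+n_B) + 1 = 2*6*6/12 + 1 = 7.0000.
        Var[R] = 2*n_A*n_B*(2*n_A*n_B - n_A - n_B) / ((n_A+n_B)^2 * (n_A+n_B-1)) = 4320/1584 = 2.7273.
        SD[R] = 1.6514.
Step 4: Continuity-corrected z = (R - 0.5 - E[R]) / SD[R] = (8 - 0.5 - 7.0000) / 1.6514 = 0.3028.
Step 5: Two-sided p-value via normal approximation = 2*(1 - Phi(|z|)) = 0.762069.
Step 6: alpha = 0.05. fail to reject H0.

R = 8, z = 0.3028, p = 0.762069, fail to reject H0.


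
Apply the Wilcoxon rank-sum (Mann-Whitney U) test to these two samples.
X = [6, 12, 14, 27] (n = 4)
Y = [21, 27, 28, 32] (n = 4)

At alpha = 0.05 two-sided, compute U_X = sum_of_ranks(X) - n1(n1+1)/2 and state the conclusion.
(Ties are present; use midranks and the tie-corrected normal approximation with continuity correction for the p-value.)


Step 1: Combine and sort all 8 observations; assign midranks.
sorted (value, group): (6,X), (12,X), (14,X), (21,Y), (27,X), (27,Y), (28,Y), (32,Y)
ranks: 6->1, 12->2, 14->3, 21->4, 27->5.5, 27->5.5, 28->7, 32->8
Step 2: Rank sum for X: R1 = 1 + 2 + 3 + 5.5 = 11.5.
Step 3: U_X = R1 - n1(n1+1)/2 = 11.5 - 4*5/2 = 11.5 - 10 = 1.5.
       U_Y = n1*n2 - U_X = 16 - 1.5 = 14.5.
Step 4: Ties are present, so use the tie-corrected normal approximation (with continuity correction) for the p-value.
Step 5: p-value = 0.081429; compare to alpha = 0.05. fail to reject H0.

U_X = 1.5, p = 0.081429, fail to reject H0 at alpha = 0.05.


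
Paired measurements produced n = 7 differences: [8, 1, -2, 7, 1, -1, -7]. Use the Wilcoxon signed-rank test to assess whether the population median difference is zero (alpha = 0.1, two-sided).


Step 1: Drop any zero differences (none here) and take |d_i|.
|d| = [8, 1, 2, 7, 1, 1, 7]
Step 2: Midrank |d_i| (ties get averaged ranks).
ranks: |8|->7, |1|->2, |2|->4, |7|->5.5, |1|->2, |1|->2, |7|->5.5
Step 3: Attach original signs; sum ranks with positive sign and with negative sign.
W+ = 7 + 2 + 5.5 + 2 = 16.5
W- = 4 + 2 + 5.5 = 11.5
(Check: W+ + W- = 28 should equal n(n+1)/2 = 28.)
Step 4: Test statistic W = min(W+, W-) = 11.5.
Step 5: Ties in |d|, so use the tie-corrected normal approximation.
        E[W] = n(n+1)/4 = 7*8/4 = 14.
        Tie groups: |d|=1 (t=3), |d|=7 (t=2); sum(t^3 - t) = 30.
        Var[W] = n(n+1)(2n+1)/24 - sum(t^3-t)/48 = 840/24 - 30/48 = 34.375.
        z = (W - E[W]) / sqrt(Var[W]) = (11.5 - 14) / 5.8630 = -0.4264.
        Two-sided p = 2*Phi(z) = 0.669815.
Step 6: alpha = 0.1. fail to reject H0.

W+ = 16.5, W- = 11.5, W = min = 11.5, p = 0.669815, fail to reject H0.


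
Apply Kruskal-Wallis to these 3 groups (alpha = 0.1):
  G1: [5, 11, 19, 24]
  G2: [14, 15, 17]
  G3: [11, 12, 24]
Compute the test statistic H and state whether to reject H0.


Step 1: Combine all N = 10 observations and assign midranks.
sorted (value, group, rank): (5,G1,1), (11,G1,2.5), (11,G3,2.5), (12,G3,4), (14,G2,5), (15,G2,6), (17,G2,7), (19,G1,8), (24,G1,9.5), (24,G3,9.5)
Step 2: Sum ranks within each group.
R_1 = 21 (n_1 = 4)
R_2 = 18 (n_2 = 3)
R_3 = 16 (n_3 = 3)
Step 3: H = 12/(N(N+1)) * sum(R_i^2/n_i) - 3(N+1)
     = 12/(10*11) * (21^2/4 + 18^2/3 + 16^2/3) - 3*11
     = 0.109091 * 303.583 - 33
     = 0.118182.
Step 4: Ties present; correction factor C = 1 - 12/(10^3 - 10) = 0.987879. Corrected H = 0.118182 / 0.987879 = 0.119632.
Step 5: Under H0, H ~ chi^2(2); p-value = 0.941938.
Step 6: alpha = 0.1. fail to reject H0.

H = 0.1196, df = 2, p = 0.941938, fail to reject H0.


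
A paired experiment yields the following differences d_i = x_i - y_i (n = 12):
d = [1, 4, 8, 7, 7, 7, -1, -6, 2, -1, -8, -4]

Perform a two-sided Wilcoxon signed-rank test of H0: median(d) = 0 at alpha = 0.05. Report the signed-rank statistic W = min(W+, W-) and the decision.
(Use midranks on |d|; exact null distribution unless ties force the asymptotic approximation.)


Step 1: Drop any zero differences (none here) and take |d_i|.
|d| = [1, 4, 8, 7, 7, 7, 1, 6, 2, 1, 8, 4]
Step 2: Midrank |d_i| (ties get averaged ranks).
ranks: |1|->2, |4|->5.5, |8|->11.5, |7|->9, |7|->9, |7|->9, |1|->2, |6|->7, |2|->4, |1|->2, |8|->11.5, |4|->5.5
Step 3: Attach original signs; sum ranks with positive sign and with negative sign.
W+ = 2 + 5.5 + 11.5 + 9 + 9 + 9 + 4 = 50
W- = 2 + 7 + 2 + 11.5 + 5.5 = 28
(Check: W+ + W- = 78 should equal n(n+1)/2 = 78.)
Step 4: Test statistic W = min(W+, W-) = 28.
Step 5: Ties in |d|, so use the tie-corrected normal approximation.
        E[W] = n(n+1)/4 = 12*13/4 = 39.
        Tie groups: |d|=1 (t=3), |d|=4 (t=2), |d|=7 (t=3), |d|=8 (t=2); sum(t^3 - t) = 60.
        Var[W] = n(n+1)(2n+1)/24 - sum(t^3-t)/48 = 3900/24 - 60/48 = 161.25.
        z = (W - E[W]) / sqrt(Var[W]) = (28 - 39) / 12.6984 = -0.8662.
        Two-sided p = 2*Phi(z) = 0.386354.
Step 6: alpha = 0.05. fail to reject H0.

W+ = 50, W- = 28, W = min = 28, p = 0.386354, fail to reject H0.


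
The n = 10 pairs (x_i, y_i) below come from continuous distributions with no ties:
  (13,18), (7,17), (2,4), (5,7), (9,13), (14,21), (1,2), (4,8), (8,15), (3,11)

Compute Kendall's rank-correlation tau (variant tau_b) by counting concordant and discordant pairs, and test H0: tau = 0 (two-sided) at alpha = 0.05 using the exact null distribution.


Step 1: Enumerate the 45 unordered pairs (i,j) with i<j and classify each by sign(x_j-x_i) * sign(y_j-y_i).
  (1,2):dx=-6,dy=-1->C; (1,3):dx=-11,dy=-14->C; (1,4):dx=-8,dy=-11->C; (1,5):dx=-4,dy=-5->C
  (1,6):dx=+1,dy=+3->C; (1,7):dx=-12,dy=-16->C; (1,8):dx=-9,dy=-10->C; (1,9):dx=-5,dy=-3->C
  (1,10):dx=-10,dy=-7->C; (2,3):dx=-5,dy=-13->C; (2,4):dx=-2,dy=-10->C; (2,5):dx=+2,dy=-4->D
  (2,6):dx=+7,dy=+4->C; (2,7):dx=-6,dy=-15->C; (2,8):dx=-3,dy=-9->C; (2,9):dx=+1,dy=-2->D
  (2,10):dx=-4,dy=-6->C; (3,4):dx=+3,dy=+3->C; (3,5):dx=+7,dy=+9->C; (3,6):dx=+12,dy=+17->C
  (3,7):dx=-1,dy=-2->C; (3,8):dx=+2,dy=+4->C; (3,9):dx=+6,dy=+11->C; (3,10):dx=+1,dy=+7->C
  (4,5):dx=+4,dy=+6->C; (4,6):dx=+9,dy=+14->C; (4,7):dx=-4,dy=-5->C; (4,8):dx=-1,dy=+1->D
  (4,9):dx=+3,dy=+8->C; (4,10):dx=-2,dy=+4->D; (5,6):dx=+5,dy=+8->C; (5,7):dx=-8,dy=-11->C
  (5,8):dx=-5,dy=-5->C; (5,9):dx=-1,dy=+2->D; (5,10):dx=-6,dy=-2->C; (6,7):dx=-13,dy=-19->C
  (6,8):dx=-10,dy=-13->C; (6,9):dx=-6,dy=-6->C; (6,10):dx=-11,dy=-10->C; (7,8):dx=+3,dy=+6->C
  (7,9):dx=+7,dy=+13->C; (7,10):dx=+2,dy=+9->C; (8,9):dx=+4,dy=+7->C; (8,10):dx=-1,dy=+3->D
  (9,10):dx=-5,dy=-4->C
Step 2: C = 39, D = 6, total pairs = 45.
Step 3: tau = (C - D)/(n(n-1)/2) = (39 - 6)/45 = 0.733333.
Step 4: Exact two-sided p-value (enumerate n! = 3628800 permutations of y under H0): p = 0.002213.
Step 5: alpha = 0.05. reject H0.

tau_b = 0.7333 (C=39, D=6), p = 0.002213, reject H0.


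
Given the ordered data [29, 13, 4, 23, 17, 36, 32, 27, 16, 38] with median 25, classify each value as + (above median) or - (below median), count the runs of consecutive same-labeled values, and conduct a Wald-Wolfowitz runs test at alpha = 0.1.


Step 1: Compute median = 25; label A = above, B = below.
Labels in order: ABBBBAAABA  (n_A = 5, n_B = 5)
Step 2: Count runs R = 5.
Step 3: Under H0 (random ordering), E[R] = 2*n_A*n_B/(n_A+n_B) + 1 = 2*5*5/10 + 1 = 6.0000.
        Var[R] = 2*n_A*n_B*(2*n_A*n_B - n_A - n_B) / ((n_A+n_B)^2 * (n_A+n_B-1)) = 2000/900 = 2.2222.
        SD[R] = 1.4907.
Step 4: Continuity-corrected z = (R + 0.5 - E[R]) / SD[R] = (5 + 0.5 - 6.0000) / 1.4907 = -0.3354.
Step 5: Two-sided p-value via normal approximation = 2*(1 - Phi(|z|)) = 0.737316.
Step 6: alpha = 0.1. fail to reject H0.

R = 5, z = -0.3354, p = 0.737316, fail to reject H0.


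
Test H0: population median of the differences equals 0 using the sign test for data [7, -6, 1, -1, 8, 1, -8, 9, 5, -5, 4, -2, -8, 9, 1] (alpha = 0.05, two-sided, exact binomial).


Step 1: Discard zero differences. Original n = 15; n_eff = number of nonzero differences = 15.
Nonzero differences (with sign): +7, -6, +1, -1, +8, +1, -8, +9, +5, -5, +4, -2, -8, +9, +1
Step 2: Count signs: positive = 9, negative = 6.
Step 3: Under H0: P(positive) = 0.5, so the number of positives S ~ Bin(15, 0.5).
Step 4: Two-sided exact p-value = sum of Bin(15,0.5) probabilities at or below the observed probability = 0.607239.
Step 5: alpha = 0.05. fail to reject H0.

n_eff = 15, pos = 9, neg = 6, p = 0.607239, fail to reject H0.


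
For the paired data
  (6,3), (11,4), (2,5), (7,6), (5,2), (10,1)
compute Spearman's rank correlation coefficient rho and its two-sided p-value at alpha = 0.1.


Step 1: Rank x and y separately (midranks; no ties here).
rank(x): 6->3, 11->6, 2->1, 7->4, 5->2, 10->5
rank(y): 3->3, 4->4, 5->5, 6->6, 2->2, 1->1
Step 2: d_i = R_x(i) - R_y(i); compute d_i^2.
  (3-3)^2=0, (6-4)^2=4, (1-5)^2=16, (4-6)^2=4, (2-2)^2=0, (5-1)^2=16
sum(d^2) = 40.
Step 3: rho = 1 - 6*40 / (6*(6^2 - 1)) = 1 - 240/210 = -0.142857.
Step 4: Under H0, t = rho * sqrt((n-2)/(1-rho^2)) = -0.2887 ~ t(4).
Step 5: Two-sided p-value from the t-distribution with 4 df = 0.787172.
Step 6: alpha = 0.1. fail to reject H0.

rho = -0.1429, p = 0.787172, fail to reject H0 at alpha = 0.1.


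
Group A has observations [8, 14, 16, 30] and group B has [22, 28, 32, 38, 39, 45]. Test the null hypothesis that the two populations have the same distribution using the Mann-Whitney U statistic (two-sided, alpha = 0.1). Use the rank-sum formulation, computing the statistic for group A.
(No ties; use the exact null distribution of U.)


Step 1: Combine and sort all 10 observations; assign midranks.
sorted (value, group): (8,X), (14,X), (16,X), (22,Y), (28,Y), (30,X), (32,Y), (38,Y), (39,Y), (45,Y)
ranks: 8->1, 14->2, 16->3, 22->4, 28->5, 30->6, 32->7, 38->8, 39->9, 45->10
Step 2: Rank sum for X: R1 = 1 + 2 + 3 + 6 = 12.
Step 3: U_X = R1 - n1(n1+1)/2 = 12 - 4*5/2 = 12 - 10 = 2.
       U_Y = n1*n2 - U_X = 24 - 2 = 22.
Step 4: No ties, so the exact null distribution of U (based on enumerating the C(10,4) = 210 equally likely rank assignments) gives the two-sided p-value.
Step 5: p-value = 0.038095; compare to alpha = 0.1. reject H0.

U_X = 2, p = 0.038095, reject H0 at alpha = 0.1.


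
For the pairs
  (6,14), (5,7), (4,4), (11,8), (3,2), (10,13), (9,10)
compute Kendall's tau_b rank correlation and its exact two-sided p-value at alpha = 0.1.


Step 1: Enumerate the 21 unordered pairs (i,j) with i<j and classify each by sign(x_j-x_i) * sign(y_j-y_i).
  (1,2):dx=-1,dy=-7->C; (1,3):dx=-2,dy=-10->C; (1,4):dx=+5,dy=-6->D; (1,5):dx=-3,dy=-12->C
  (1,6):dx=+4,dy=-1->D; (1,7):dx=+3,dy=-4->D; (2,3):dx=-1,dy=-3->C; (2,4):dx=+6,dy=+1->C
  (2,5):dx=-2,dy=-5->C; (2,6):dx=+5,dy=+6->C; (2,7):dx=+4,dy=+3->C; (3,4):dx=+7,dy=+4->C
  (3,5):dx=-1,dy=-2->C; (3,6):dx=+6,dy=+9->C; (3,7):dx=+5,dy=+6->C; (4,5):dx=-8,dy=-6->C
  (4,6):dx=-1,dy=+5->D; (4,7):dx=-2,dy=+2->D; (5,6):dx=+7,dy=+11->C; (5,7):dx=+6,dy=+8->C
  (6,7):dx=-1,dy=-3->C
Step 2: C = 16, D = 5, total pairs = 21.
Step 3: tau = (C - D)/(n(n-1)/2) = (16 - 5)/21 = 0.523810.
Step 4: Exact two-sided p-value (enumerate n! = 5040 permutations of y under H0): p = 0.136111.
Step 5: alpha = 0.1. fail to reject H0.

tau_b = 0.5238 (C=16, D=5), p = 0.136111, fail to reject H0.


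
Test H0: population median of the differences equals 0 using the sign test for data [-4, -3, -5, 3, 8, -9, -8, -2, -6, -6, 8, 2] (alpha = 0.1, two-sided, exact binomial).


Step 1: Discard zero differences. Original n = 12; n_eff = number of nonzero differences = 12.
Nonzero differences (with sign): -4, -3, -5, +3, +8, -9, -8, -2, -6, -6, +8, +2
Step 2: Count signs: positive = 4, negative = 8.
Step 3: Under H0: P(positive) = 0.5, so the number of positives S ~ Bin(12, 0.5).
Step 4: Two-sided exact p-value = sum of Bin(12,0.5) probabilities at or below the observed probability = 0.387695.
Step 5: alpha = 0.1. fail to reject H0.

n_eff = 12, pos = 4, neg = 8, p = 0.387695, fail to reject H0.


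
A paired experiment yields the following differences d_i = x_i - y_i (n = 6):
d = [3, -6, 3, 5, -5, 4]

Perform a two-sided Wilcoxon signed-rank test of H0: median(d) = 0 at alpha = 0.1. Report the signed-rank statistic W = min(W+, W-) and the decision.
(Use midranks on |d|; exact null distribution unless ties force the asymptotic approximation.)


Step 1: Drop any zero differences (none here) and take |d_i|.
|d| = [3, 6, 3, 5, 5, 4]
Step 2: Midrank |d_i| (ties get averaged ranks).
ranks: |3|->1.5, |6|->6, |3|->1.5, |5|->4.5, |5|->4.5, |4|->3
Step 3: Attach original signs; sum ranks with positive sign and with negative sign.
W+ = 1.5 + 1.5 + 4.5 + 3 = 10.5
W- = 6 + 4.5 = 10.5
(Check: W+ + W- = 21 should equal n(n+1)/2 = 21.)
Step 4: Test statistic W = min(W+, W-) = 10.5.
Step 5: Ties in |d|, so use the tie-corrected normal approximation.
        E[W] = n(n+1)/4 = 6*7/4 = 10.5.
        Tie groups: |d|=3 (t=2), |d|=5 (t=2); sum(t^3 - t) = 12.
        Var[W] = n(n+1)(2n+1)/24 - sum(t^3-t)/48 = 546/24 - 12/48 = 22.5.
        z = (W - E[W]) / sqrt(Var[W]) = (10.5 - 10.5) / 4.7434 = 0.0000.
        Two-sided p = 2*Phi(z) = 1.000000.
Step 6: alpha = 0.1. fail to reject H0.

W+ = 10.5, W- = 10.5, W = min = 10.5, p = 1.000000, fail to reject H0.


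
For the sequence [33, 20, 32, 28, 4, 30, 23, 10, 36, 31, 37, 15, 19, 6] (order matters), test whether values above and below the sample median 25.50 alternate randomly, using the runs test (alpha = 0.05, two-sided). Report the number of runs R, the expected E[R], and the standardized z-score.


Step 1: Compute median = 25.50; label A = above, B = below.
Labels in order: ABAABABBAAABBB  (n_A = 7, n_B = 7)
Step 2: Count runs R = 8.
Step 3: Under H0 (random ordering), E[R] = 2*n_A*n_B/(n_A+n_B) + 1 = 2*7*7/14 + 1 = 8.0000.
        Var[R] = 2*n_A*n_B*(2*n_A*n_B - n_A - n_B) / ((n_A+n_B)^2 * (n_A+n_B-1)) = 8232/2548 = 3.2308.
        SD[R] = 1.7974.
Step 4: R = E[R], so z = 0 with no continuity correction.
Step 5: Two-sided p-value via normal approximation = 2*(1 - Phi(|z|)) = 1.000000.
Step 6: alpha = 0.05. fail to reject H0.

R = 8, z = 0.0000, p = 1.000000, fail to reject H0.


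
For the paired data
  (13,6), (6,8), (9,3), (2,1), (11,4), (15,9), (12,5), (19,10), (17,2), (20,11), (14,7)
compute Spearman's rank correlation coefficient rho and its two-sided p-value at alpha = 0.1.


Step 1: Rank x and y separately (midranks; no ties here).
rank(x): 13->6, 6->2, 9->3, 2->1, 11->4, 15->8, 12->5, 19->10, 17->9, 20->11, 14->7
rank(y): 6->6, 8->8, 3->3, 1->1, 4->4, 9->9, 5->5, 10->10, 2->2, 11->11, 7->7
Step 2: d_i = R_x(i) - R_y(i); compute d_i^2.
  (6-6)^2=0, (2-8)^2=36, (3-3)^2=0, (1-1)^2=0, (4-4)^2=0, (8-9)^2=1, (5-5)^2=0, (10-10)^2=0, (9-2)^2=49, (11-11)^2=0, (7-7)^2=0
sum(d^2) = 86.
Step 3: rho = 1 - 6*86 / (11*(11^2 - 1)) = 1 - 516/1320 = 0.609091.
Step 4: Under H0, t = rho * sqrt((n-2)/(1-rho^2)) = 2.3040 ~ t(9).
Step 5: Two-sided p-value from the t-distribution with 9 df = 0.046696.
Step 6: alpha = 0.1. reject H0.

rho = 0.6091, p = 0.046696, reject H0 at alpha = 0.1.


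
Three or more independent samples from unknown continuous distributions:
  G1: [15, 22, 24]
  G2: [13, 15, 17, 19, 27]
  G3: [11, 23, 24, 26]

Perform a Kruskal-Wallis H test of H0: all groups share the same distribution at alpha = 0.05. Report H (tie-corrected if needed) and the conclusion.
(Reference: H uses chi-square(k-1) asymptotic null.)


Step 1: Combine all N = 12 observations and assign midranks.
sorted (value, group, rank): (11,G3,1), (13,G2,2), (15,G1,3.5), (15,G2,3.5), (17,G2,5), (19,G2,6), (22,G1,7), (23,G3,8), (24,G1,9.5), (24,G3,9.5), (26,G3,11), (27,G2,12)
Step 2: Sum ranks within each group.
R_1 = 20 (n_1 = 3)
R_2 = 28.5 (n_2 = 5)
R_3 = 29.5 (n_3 = 4)
Step 3: H = 12/(N(N+1)) * sum(R_i^2/n_i) - 3(N+1)
     = 12/(12*13) * (20^2/3 + 28.5^2/5 + 29.5^2/4) - 3*13
     = 0.076923 * 513.346 - 39
     = 0.488141.
Step 4: Ties present; correction factor C = 1 - 12/(12^3 - 12) = 0.993007. Corrected H = 0.488141 / 0.993007 = 0.491579.
Step 5: Under H0, H ~ chi^2(2); p-value = 0.782087.
Step 6: alpha = 0.05. fail to reject H0.

H = 0.4916, df = 2, p = 0.782087, fail to reject H0.


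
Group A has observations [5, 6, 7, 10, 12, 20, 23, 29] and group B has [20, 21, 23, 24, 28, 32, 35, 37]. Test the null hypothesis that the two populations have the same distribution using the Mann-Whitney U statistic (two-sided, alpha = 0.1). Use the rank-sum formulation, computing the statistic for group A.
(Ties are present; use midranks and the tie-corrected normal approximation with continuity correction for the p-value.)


Step 1: Combine and sort all 16 observations; assign midranks.
sorted (value, group): (5,X), (6,X), (7,X), (10,X), (12,X), (20,X), (20,Y), (21,Y), (23,X), (23,Y), (24,Y), (28,Y), (29,X), (32,Y), (35,Y), (37,Y)
ranks: 5->1, 6->2, 7->3, 10->4, 12->5, 20->6.5, 20->6.5, 21->8, 23->9.5, 23->9.5, 24->11, 28->12, 29->13, 32->14, 35->15, 37->16
Step 2: Rank sum for X: R1 = 1 + 2 + 3 + 4 + 5 + 6.5 + 9.5 + 13 = 44.
Step 3: U_X = R1 - n1(n1+1)/2 = 44 - 8*9/2 = 44 - 36 = 8.
       U_Y = n1*n2 - U_X = 64 - 8 = 56.
Step 4: Ties are present, so use the tie-corrected normal approximation (with continuity correction) for the p-value.
Step 5: p-value = 0.013450; compare to alpha = 0.1. reject H0.

U_X = 8, p = 0.013450, reject H0 at alpha = 0.1.


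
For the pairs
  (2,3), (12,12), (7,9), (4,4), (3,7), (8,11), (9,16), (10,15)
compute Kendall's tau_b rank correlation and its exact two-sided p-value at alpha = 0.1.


Step 1: Enumerate the 28 unordered pairs (i,j) with i<j and classify each by sign(x_j-x_i) * sign(y_j-y_i).
  (1,2):dx=+10,dy=+9->C; (1,3):dx=+5,dy=+6->C; (1,4):dx=+2,dy=+1->C; (1,5):dx=+1,dy=+4->C
  (1,6):dx=+6,dy=+8->C; (1,7):dx=+7,dy=+13->C; (1,8):dx=+8,dy=+12->C; (2,3):dx=-5,dy=-3->C
  (2,4):dx=-8,dy=-8->C; (2,5):dx=-9,dy=-5->C; (2,6):dx=-4,dy=-1->C; (2,7):dx=-3,dy=+4->D
  (2,8):dx=-2,dy=+3->D; (3,4):dx=-3,dy=-5->C; (3,5):dx=-4,dy=-2->C; (3,6):dx=+1,dy=+2->C
  (3,7):dx=+2,dy=+7->C; (3,8):dx=+3,dy=+6->C; (4,5):dx=-1,dy=+3->D; (4,6):dx=+4,dy=+7->C
  (4,7):dx=+5,dy=+12->C; (4,8):dx=+6,dy=+11->C; (5,6):dx=+5,dy=+4->C; (5,7):dx=+6,dy=+9->C
  (5,8):dx=+7,dy=+8->C; (6,7):dx=+1,dy=+5->C; (6,8):dx=+2,dy=+4->C; (7,8):dx=+1,dy=-1->D
Step 2: C = 24, D = 4, total pairs = 28.
Step 3: tau = (C - D)/(n(n-1)/2) = (24 - 4)/28 = 0.714286.
Step 4: Exact two-sided p-value (enumerate n! = 40320 permutations of y under H0): p = 0.014137.
Step 5: alpha = 0.1. reject H0.

tau_b = 0.7143 (C=24, D=4), p = 0.014137, reject H0.


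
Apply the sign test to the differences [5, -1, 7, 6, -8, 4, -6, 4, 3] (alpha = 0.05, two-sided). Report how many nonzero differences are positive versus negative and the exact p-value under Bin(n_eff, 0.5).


Step 1: Discard zero differences. Original n = 9; n_eff = number of nonzero differences = 9.
Nonzero differences (with sign): +5, -1, +7, +6, -8, +4, -6, +4, +3
Step 2: Count signs: positive = 6, negative = 3.
Step 3: Under H0: P(positive) = 0.5, so the number of positives S ~ Bin(9, 0.5).
Step 4: Two-sided exact p-value = sum of Bin(9,0.5) probabilities at or below the observed probability = 0.507812.
Step 5: alpha = 0.05. fail to reject H0.

n_eff = 9, pos = 6, neg = 3, p = 0.507812, fail to reject H0.


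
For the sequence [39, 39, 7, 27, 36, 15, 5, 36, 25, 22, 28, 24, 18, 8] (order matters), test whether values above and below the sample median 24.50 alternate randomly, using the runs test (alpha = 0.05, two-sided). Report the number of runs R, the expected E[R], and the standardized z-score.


Step 1: Compute median = 24.50; label A = above, B = below.
Labels in order: AABAABBAABABBB  (n_A = 7, n_B = 7)
Step 2: Count runs R = 8.
Step 3: Under H0 (random ordering), E[R] = 2*n_A*n_B/(n_A+n_B) + 1 = 2*7*7/14 + 1 = 8.0000.
        Var[R] = 2*n_A*n_B*(2*n_A*n_B - n_A - n_B) / ((n_A+n_B)^2 * (n_A+n_B-1)) = 8232/2548 = 3.2308.
        SD[R] = 1.7974.
Step 4: R = E[R], so z = 0 with no continuity correction.
Step 5: Two-sided p-value via normal approximation = 2*(1 - Phi(|z|)) = 1.000000.
Step 6: alpha = 0.05. fail to reject H0.

R = 8, z = 0.0000, p = 1.000000, fail to reject H0.


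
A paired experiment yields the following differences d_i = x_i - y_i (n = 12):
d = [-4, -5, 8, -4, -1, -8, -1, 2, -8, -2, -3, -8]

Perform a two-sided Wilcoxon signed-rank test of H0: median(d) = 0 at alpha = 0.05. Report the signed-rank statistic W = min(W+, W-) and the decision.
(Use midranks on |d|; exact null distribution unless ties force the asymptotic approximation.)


Step 1: Drop any zero differences (none here) and take |d_i|.
|d| = [4, 5, 8, 4, 1, 8, 1, 2, 8, 2, 3, 8]
Step 2: Midrank |d_i| (ties get averaged ranks).
ranks: |4|->6.5, |5|->8, |8|->10.5, |4|->6.5, |1|->1.5, |8|->10.5, |1|->1.5, |2|->3.5, |8|->10.5, |2|->3.5, |3|->5, |8|->10.5
Step 3: Attach original signs; sum ranks with positive sign and with negative sign.
W+ = 10.5 + 3.5 = 14
W- = 6.5 + 8 + 6.5 + 1.5 + 10.5 + 1.5 + 10.5 + 3.5 + 5 + 10.5 = 64
(Check: W+ + W- = 78 should equal n(n+1)/2 = 78.)
Step 4: Test statistic W = min(W+, W-) = 14.
Step 5: Ties in |d|, so use the tie-corrected normal approximation.
        E[W] = n(n+1)/4 = 12*13/4 = 39.
        Tie groups: |d|=1 (t=2), |d|=2 (t=2), |d|=4 (t=2), |d|=8 (t=4); sum(t^3 - t) = 78.
        Var[W] = n(n+1)(2n+1)/24 - sum(t^3-t)/48 = 3900/24 - 78/48 = 160.875.
        z = (W - E[W]) / sqrt(Var[W]) = (14 - 39) / 12.6837 = -1.9710.
        Two-sided p = 2*Phi(z) = 0.048719.
Step 6: alpha = 0.05. reject H0.

W+ = 14, W- = 64, W = min = 14, p = 0.048719, reject H0.


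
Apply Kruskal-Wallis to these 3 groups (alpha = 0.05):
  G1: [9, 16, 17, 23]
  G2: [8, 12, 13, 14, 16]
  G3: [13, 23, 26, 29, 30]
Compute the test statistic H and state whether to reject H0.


Step 1: Combine all N = 14 observations and assign midranks.
sorted (value, group, rank): (8,G2,1), (9,G1,2), (12,G2,3), (13,G2,4.5), (13,G3,4.5), (14,G2,6), (16,G1,7.5), (16,G2,7.5), (17,G1,9), (23,G1,10.5), (23,G3,10.5), (26,G3,12), (29,G3,13), (30,G3,14)
Step 2: Sum ranks within each group.
R_1 = 29 (n_1 = 4)
R_2 = 22 (n_2 = 5)
R_3 = 54 (n_3 = 5)
Step 3: H = 12/(N(N+1)) * sum(R_i^2/n_i) - 3(N+1)
     = 12/(14*15) * (29^2/4 + 22^2/5 + 54^2/5) - 3*15
     = 0.057143 * 890.25 - 45
     = 5.871429.
Step 4: Ties present; correction factor C = 1 - 18/(14^3 - 14) = 0.993407. Corrected H = 5.871429 / 0.993407 = 5.910398.
Step 5: Under H0, H ~ chi^2(2); p-value = 0.052068.
Step 6: alpha = 0.05. fail to reject H0.

H = 5.9104, df = 2, p = 0.052068, fail to reject H0.


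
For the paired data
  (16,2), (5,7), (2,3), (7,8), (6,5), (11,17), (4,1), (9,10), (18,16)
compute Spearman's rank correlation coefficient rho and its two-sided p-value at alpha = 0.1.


Step 1: Rank x and y separately (midranks; no ties here).
rank(x): 16->8, 5->3, 2->1, 7->5, 6->4, 11->7, 4->2, 9->6, 18->9
rank(y): 2->2, 7->5, 3->3, 8->6, 5->4, 17->9, 1->1, 10->7, 16->8
Step 2: d_i = R_x(i) - R_y(i); compute d_i^2.
  (8-2)^2=36, (3-5)^2=4, (1-3)^2=4, (5-6)^2=1, (4-4)^2=0, (7-9)^2=4, (2-1)^2=1, (6-7)^2=1, (9-8)^2=1
sum(d^2) = 52.
Step 3: rho = 1 - 6*52 / (9*(9^2 - 1)) = 1 - 312/720 = 0.566667.
Step 4: Under H0, t = rho * sqrt((n-2)/(1-rho^2)) = 1.8196 ~ t(7).
Step 5: Two-sided p-value from the t-distribution with 7 df = 0.111633.
Step 6: alpha = 0.1. fail to reject H0.

rho = 0.5667, p = 0.111633, fail to reject H0 at alpha = 0.1.


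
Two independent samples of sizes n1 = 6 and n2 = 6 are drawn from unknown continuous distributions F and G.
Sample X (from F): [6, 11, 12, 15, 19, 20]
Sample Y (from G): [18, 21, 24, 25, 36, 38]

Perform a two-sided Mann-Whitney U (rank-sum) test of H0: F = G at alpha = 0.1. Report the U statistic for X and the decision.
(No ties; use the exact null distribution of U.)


Step 1: Combine and sort all 12 observations; assign midranks.
sorted (value, group): (6,X), (11,X), (12,X), (15,X), (18,Y), (19,X), (20,X), (21,Y), (24,Y), (25,Y), (36,Y), (38,Y)
ranks: 6->1, 11->2, 12->3, 15->4, 18->5, 19->6, 20->7, 21->8, 24->9, 25->10, 36->11, 38->12
Step 2: Rank sum for X: R1 = 1 + 2 + 3 + 4 + 6 + 7 = 23.
Step 3: U_X = R1 - n1(n1+1)/2 = 23 - 6*7/2 = 23 - 21 = 2.
       U_Y = n1*n2 - U_X = 36 - 2 = 34.
Step 4: No ties, so the exact null distribution of U (based on enumerating the C(12,6) = 924 equally likely rank assignments) gives the two-sided p-value.
Step 5: p-value = 0.008658; compare to alpha = 0.1. reject H0.

U_X = 2, p = 0.008658, reject H0 at alpha = 0.1.


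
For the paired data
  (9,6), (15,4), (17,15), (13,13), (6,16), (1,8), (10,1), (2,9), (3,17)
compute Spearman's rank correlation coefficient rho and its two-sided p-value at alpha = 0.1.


Step 1: Rank x and y separately (midranks; no ties here).
rank(x): 9->5, 15->8, 17->9, 13->7, 6->4, 1->1, 10->6, 2->2, 3->3
rank(y): 6->3, 4->2, 15->7, 13->6, 16->8, 8->4, 1->1, 9->5, 17->9
Step 2: d_i = R_x(i) - R_y(i); compute d_i^2.
  (5-3)^2=4, (8-2)^2=36, (9-7)^2=4, (7-6)^2=1, (4-8)^2=16, (1-4)^2=9, (6-1)^2=25, (2-5)^2=9, (3-9)^2=36
sum(d^2) = 140.
Step 3: rho = 1 - 6*140 / (9*(9^2 - 1)) = 1 - 840/720 = -0.166667.
Step 4: Under H0, t = rho * sqrt((n-2)/(1-rho^2)) = -0.4472 ~ t(7).
Step 5: Two-sided p-value from the t-distribution with 7 df = 0.668231.
Step 6: alpha = 0.1. fail to reject H0.

rho = -0.1667, p = 0.668231, fail to reject H0 at alpha = 0.1.


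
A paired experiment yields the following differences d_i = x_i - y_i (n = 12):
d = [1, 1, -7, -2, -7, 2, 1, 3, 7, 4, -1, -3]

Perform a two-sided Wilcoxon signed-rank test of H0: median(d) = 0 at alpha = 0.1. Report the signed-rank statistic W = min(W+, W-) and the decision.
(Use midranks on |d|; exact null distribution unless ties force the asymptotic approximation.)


Step 1: Drop any zero differences (none here) and take |d_i|.
|d| = [1, 1, 7, 2, 7, 2, 1, 3, 7, 4, 1, 3]
Step 2: Midrank |d_i| (ties get averaged ranks).
ranks: |1|->2.5, |1|->2.5, |7|->11, |2|->5.5, |7|->11, |2|->5.5, |1|->2.5, |3|->7.5, |7|->11, |4|->9, |1|->2.5, |3|->7.5
Step 3: Attach original signs; sum ranks with positive sign and with negative sign.
W+ = 2.5 + 2.5 + 5.5 + 2.5 + 7.5 + 11 + 9 = 40.5
W- = 11 + 5.5 + 11 + 2.5 + 7.5 = 37.5
(Check: W+ + W- = 78 should equal n(n+1)/2 = 78.)
Step 4: Test statistic W = min(W+, W-) = 37.5.
Step 5: Ties in |d|, so use the tie-corrected normal approximation.
        E[W] = n(n+1)/4 = 12*13/4 = 39.
        Tie groups: |d|=1 (t=4), |d|=2 (t=2), |d|=3 (t=2), |d|=7 (t=3); sum(t^3 - t) = 96.
        Var[W] = n(n+1)(2n+1)/24 - sum(t^3-t)/48 = 3900/24 - 96/48 = 160.5.
        z = (W - E[W]) / sqrt(Var[W]) = (37.5 - 39) / 12.6689 = -0.1184.
        Two-sided p = 2*Phi(z) = 0.905750.
Step 6: alpha = 0.1. fail to reject H0.

W+ = 40.5, W- = 37.5, W = min = 37.5, p = 0.905750, fail to reject H0.
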